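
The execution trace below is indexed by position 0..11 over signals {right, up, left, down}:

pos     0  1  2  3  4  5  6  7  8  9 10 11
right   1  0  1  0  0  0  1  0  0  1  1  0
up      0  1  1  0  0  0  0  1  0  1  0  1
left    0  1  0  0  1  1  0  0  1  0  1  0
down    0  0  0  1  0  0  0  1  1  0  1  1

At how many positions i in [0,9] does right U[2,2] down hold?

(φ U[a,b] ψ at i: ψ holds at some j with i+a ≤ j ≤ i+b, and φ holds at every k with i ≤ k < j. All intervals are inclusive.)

1

Evaluate at each i in [0,9]:
  i=0: ✗ (no rhs in [2,2])
  i=1: ✗ (lhs fails at k=1 before rhs at j=3)
  i=2: ✗ (no rhs in [4,4])
  i=3: ✗ (no rhs in [5,5])
  i=4: ✗ (no rhs in [6,6])
  i=5: ✗ (lhs fails at k=5 before rhs at j=7)
  i=6: ✗ (lhs fails at k=7 before rhs at j=8)
  i=7: ✗ (no rhs in [9,9])
  i=8: ✗ (lhs fails at k=8 before rhs at j=10)
  i=9: ✓ (rhs at j=11; lhs holds on [9,10])
Positions where it holds: {9} → 1.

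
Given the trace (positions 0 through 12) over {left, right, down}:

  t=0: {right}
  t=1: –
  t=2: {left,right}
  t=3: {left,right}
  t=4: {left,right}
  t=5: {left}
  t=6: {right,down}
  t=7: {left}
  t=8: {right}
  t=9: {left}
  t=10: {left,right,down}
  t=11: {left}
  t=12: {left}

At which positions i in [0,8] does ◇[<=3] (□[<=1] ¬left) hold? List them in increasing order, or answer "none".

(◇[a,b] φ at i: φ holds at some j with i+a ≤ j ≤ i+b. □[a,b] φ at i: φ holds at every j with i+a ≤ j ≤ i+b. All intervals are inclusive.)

0

Evaluate at each i in [0,8]:
  i=0: ✓ (witness j=0)
  i=1: ✗ (none in [1,4])
  i=2: ✗ (none in [2,5])
  i=3: ✗ (none in [3,6])
  i=4: ✗ (none in [4,7])
  i=5: ✗ (none in [5,8])
  i=6: ✗ (none in [6,9])
  i=7: ✗ (none in [7,10])
  i=8: ✗ (none in [8,11])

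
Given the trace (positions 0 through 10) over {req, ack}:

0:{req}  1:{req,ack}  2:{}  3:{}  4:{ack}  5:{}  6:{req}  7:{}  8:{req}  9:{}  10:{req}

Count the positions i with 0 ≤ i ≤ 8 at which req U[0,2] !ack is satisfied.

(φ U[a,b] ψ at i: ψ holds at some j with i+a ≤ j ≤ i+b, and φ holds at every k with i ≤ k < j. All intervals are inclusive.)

8

Evaluate at each i in [0,8]:
  i=0: ✓ (rhs at j=0)
  i=1: ✓ (rhs at j=2; lhs holds on [1,1])
  i=2: ✓ (rhs at j=2)
  i=3: ✓ (rhs at j=3)
  i=4: ✗ (lhs fails at k=4 before rhs at j=5)
  i=5: ✓ (rhs at j=5)
  i=6: ✓ (rhs at j=6)
  i=7: ✓ (rhs at j=7)
  i=8: ✓ (rhs at j=8)
Positions where it holds: {0, 1, 2, 3, 5, 6, 7, 8} → 8.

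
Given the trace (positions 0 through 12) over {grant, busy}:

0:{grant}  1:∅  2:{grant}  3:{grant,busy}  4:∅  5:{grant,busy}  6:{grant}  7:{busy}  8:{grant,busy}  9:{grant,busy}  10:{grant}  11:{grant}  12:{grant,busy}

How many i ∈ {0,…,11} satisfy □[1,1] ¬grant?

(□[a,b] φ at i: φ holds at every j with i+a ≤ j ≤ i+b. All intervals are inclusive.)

Evaluate at each i in [0,11]:
  i=0: ✓ (all of [1,1])
  i=1: ✗ (fails at j=2)
  i=2: ✗ (fails at j=3)
  i=3: ✓ (all of [4,4])
  i=4: ✗ (fails at j=5)
  i=5: ✗ (fails at j=6)
  i=6: ✓ (all of [7,7])
  i=7: ✗ (fails at j=8)
  i=8: ✗ (fails at j=9)
  i=9: ✗ (fails at j=10)
  i=10: ✗ (fails at j=11)
  i=11: ✗ (fails at j=12)
Positions where it holds: {0, 3, 6} → 3.

3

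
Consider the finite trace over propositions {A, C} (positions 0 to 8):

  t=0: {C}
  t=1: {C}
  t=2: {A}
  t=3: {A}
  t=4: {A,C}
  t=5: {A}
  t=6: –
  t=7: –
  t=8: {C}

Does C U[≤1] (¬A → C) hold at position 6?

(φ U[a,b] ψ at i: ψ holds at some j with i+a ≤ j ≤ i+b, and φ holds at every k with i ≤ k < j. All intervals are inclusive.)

Does not hold

Need some j in [6,7] with (¬A → C), and C at every k in [6,j-1].
  j=6: (¬A → C) false.
  j=7: (¬A → C) false.
No j in the window works → until fails.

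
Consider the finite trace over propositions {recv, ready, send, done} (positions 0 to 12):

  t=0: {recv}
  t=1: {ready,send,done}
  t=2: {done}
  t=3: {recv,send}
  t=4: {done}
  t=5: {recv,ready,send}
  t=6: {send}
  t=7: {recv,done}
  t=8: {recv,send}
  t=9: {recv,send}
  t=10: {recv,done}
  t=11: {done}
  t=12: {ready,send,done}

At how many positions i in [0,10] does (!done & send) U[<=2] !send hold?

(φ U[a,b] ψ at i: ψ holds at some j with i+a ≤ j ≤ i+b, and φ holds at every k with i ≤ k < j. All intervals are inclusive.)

10

Evaluate at each i in [0,10]:
  i=0: ✓ (rhs at j=0)
  i=1: ✗ (lhs fails at k=1 before rhs at j=2)
  i=2: ✓ (rhs at j=2)
  i=3: ✓ (rhs at j=4; lhs holds on [3,3])
  i=4: ✓ (rhs at j=4)
  i=5: ✓ (rhs at j=7; lhs holds on [5,6])
  i=6: ✓ (rhs at j=7; lhs holds on [6,6])
  i=7: ✓ (rhs at j=7)
  i=8: ✓ (rhs at j=10; lhs holds on [8,9])
  i=9: ✓ (rhs at j=10; lhs holds on [9,9])
  i=10: ✓ (rhs at j=10)
Positions where it holds: {0, 2, 3, 4, 5, 6, 7, 8, 9, 10} → 10.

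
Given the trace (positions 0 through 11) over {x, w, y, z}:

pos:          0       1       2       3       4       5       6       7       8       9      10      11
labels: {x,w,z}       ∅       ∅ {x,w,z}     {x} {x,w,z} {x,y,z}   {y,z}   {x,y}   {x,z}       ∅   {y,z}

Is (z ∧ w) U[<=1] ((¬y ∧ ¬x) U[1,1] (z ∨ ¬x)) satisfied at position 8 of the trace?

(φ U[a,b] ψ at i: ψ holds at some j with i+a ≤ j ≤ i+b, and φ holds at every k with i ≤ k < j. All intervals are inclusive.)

No

Need some j in [8,9] with ((¬y ∧ ¬x) U[1,1] (z ∨ ¬x)), and (z ∧ w) at every k in [8,j-1].
  j=8: ((¬y ∧ ¬x) U[1,1] (z ∨ ¬x)) — fails.
  j=9: ((¬y ∧ ¬x) U[1,1] (z ∨ ¬x)) — fails.
No j in the window works → until fails.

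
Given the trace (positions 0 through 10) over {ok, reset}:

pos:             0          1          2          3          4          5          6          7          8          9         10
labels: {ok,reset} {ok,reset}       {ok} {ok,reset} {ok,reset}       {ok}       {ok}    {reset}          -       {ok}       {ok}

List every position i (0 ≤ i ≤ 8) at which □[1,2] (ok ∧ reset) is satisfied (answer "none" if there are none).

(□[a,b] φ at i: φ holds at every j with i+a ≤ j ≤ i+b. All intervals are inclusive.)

2

Evaluate at each i in [0,8]:
  i=0: ✗ (fails at j=2)
  i=1: ✗ (fails at j=2)
  i=2: ✓ (all of [3,4])
  i=3: ✗ (fails at j=5)
  i=4: ✗ (fails at j=5)
  i=5: ✗ (fails at j=6)
  i=6: ✗ (fails at j=7)
  i=7: ✗ (fails at j=8)
  i=8: ✗ (fails at j=9)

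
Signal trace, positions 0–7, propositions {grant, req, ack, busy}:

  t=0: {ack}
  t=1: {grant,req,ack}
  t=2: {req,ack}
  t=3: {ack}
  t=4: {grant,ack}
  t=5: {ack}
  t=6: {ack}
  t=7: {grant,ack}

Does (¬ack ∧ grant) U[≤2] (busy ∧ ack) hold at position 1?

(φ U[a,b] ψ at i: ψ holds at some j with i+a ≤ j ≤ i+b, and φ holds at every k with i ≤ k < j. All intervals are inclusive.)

Does not hold

Need some j in [1,3] with (busy ∧ ack), and (¬ack ∧ grant) at every k in [1,j-1].
  j=1: (busy ∧ ack) false.
  j=2: (busy ∧ ack) false.
  j=3: (busy ∧ ack) false.
No j in the window works → until fails.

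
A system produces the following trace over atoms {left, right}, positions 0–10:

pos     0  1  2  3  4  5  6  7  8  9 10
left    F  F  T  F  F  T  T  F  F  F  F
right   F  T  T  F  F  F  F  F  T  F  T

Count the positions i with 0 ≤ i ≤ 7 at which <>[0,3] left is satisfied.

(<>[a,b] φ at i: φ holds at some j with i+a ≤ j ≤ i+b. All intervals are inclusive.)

7

Evaluate at each i in [0,7]:
  i=0: ✓ (witness j=2)
  i=1: ✓ (witness j=2)
  i=2: ✓ (witness j=2)
  i=3: ✓ (witness j=5)
  i=4: ✓ (witness j=5)
  i=5: ✓ (witness j=5)
  i=6: ✓ (witness j=6)
  i=7: ✗ (none in [7,10])
Positions where it holds: {0, 1, 2, 3, 4, 5, 6} → 7.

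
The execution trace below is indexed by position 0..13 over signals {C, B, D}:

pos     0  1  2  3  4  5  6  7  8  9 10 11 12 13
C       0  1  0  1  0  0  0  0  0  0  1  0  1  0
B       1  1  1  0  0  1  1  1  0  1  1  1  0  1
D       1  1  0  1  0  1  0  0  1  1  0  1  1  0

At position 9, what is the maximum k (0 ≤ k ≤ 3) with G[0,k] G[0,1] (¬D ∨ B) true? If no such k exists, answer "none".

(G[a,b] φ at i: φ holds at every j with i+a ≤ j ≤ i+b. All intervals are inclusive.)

G[0,1] (¬D ∨ B) must hold from j=9 onward; find where it first fails.
  j=9: holds
  j=10: holds
  j=11: fails
Holds on [9,10], so largest k = 1.

1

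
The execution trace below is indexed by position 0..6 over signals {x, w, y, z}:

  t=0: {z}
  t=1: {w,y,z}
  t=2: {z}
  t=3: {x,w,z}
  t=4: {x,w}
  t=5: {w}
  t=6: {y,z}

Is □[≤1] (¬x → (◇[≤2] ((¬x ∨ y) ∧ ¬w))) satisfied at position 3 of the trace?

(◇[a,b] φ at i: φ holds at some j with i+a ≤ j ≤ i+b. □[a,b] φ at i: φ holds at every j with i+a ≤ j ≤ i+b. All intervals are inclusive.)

Yes

Check (¬x → (◇[≤2] ((¬x ∨ y) ∧ ¬w))) at every j in [3,4]:
  j=3: antecedent false → ✓
  j=4: antecedent false → ✓
All positions satisfy it → formula holds.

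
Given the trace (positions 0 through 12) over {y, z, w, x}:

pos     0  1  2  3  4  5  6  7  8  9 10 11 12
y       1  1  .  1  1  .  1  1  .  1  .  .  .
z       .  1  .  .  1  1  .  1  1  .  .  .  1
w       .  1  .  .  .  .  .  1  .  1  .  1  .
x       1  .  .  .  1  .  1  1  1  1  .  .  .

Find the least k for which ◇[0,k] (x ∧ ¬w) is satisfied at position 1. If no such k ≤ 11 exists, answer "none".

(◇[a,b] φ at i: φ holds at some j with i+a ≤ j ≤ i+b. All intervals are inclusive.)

Scan j = 1,2,… for (x ∧ ¬w):
  j=1: fails
  j=2: fails
  j=3: fails
  j=4: holds
First hit at j=4, so smallest k = 4-1 = 3.

3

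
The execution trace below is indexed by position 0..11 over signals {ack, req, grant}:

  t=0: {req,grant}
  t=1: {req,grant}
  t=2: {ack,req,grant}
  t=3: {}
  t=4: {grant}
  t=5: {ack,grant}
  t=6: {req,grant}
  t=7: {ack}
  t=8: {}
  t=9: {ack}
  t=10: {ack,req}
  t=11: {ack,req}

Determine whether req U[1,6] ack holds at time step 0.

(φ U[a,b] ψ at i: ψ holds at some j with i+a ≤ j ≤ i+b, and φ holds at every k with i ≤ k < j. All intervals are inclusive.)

True

Need some j in [1,6] with ack, and req at every k in [0,j-1].
  j=1: ack false.
  j=2: ack holds; req holds at every k in [0,1] → satisfied.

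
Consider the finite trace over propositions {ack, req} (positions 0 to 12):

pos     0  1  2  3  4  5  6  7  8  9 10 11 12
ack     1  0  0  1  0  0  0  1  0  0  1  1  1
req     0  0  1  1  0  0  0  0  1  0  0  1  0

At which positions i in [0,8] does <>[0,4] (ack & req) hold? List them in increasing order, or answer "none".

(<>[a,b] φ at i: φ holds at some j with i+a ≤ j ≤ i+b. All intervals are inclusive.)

Evaluate at each i in [0,8]:
  i=0: ✓ (witness j=3)
  i=1: ✓ (witness j=3)
  i=2: ✓ (witness j=3)
  i=3: ✓ (witness j=3)
  i=4: ✗ (none in [4,8])
  i=5: ✗ (none in [5,9])
  i=6: ✗ (none in [6,10])
  i=7: ✓ (witness j=11)
  i=8: ✓ (witness j=11)

0, 1, 2, 3, 7, 8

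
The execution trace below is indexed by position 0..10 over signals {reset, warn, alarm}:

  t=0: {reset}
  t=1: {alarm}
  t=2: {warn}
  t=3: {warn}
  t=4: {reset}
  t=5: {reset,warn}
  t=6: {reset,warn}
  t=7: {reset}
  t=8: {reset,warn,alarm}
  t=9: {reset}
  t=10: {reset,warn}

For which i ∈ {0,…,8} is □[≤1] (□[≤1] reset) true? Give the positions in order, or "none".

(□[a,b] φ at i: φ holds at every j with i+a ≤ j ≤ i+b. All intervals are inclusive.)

Evaluate at each i in [0,8]:
  i=0: ✗ (fails at j=0)
  i=1: ✗ (fails at j=1)
  i=2: ✗ (fails at j=2)
  i=3: ✗ (fails at j=3)
  i=4: ✓ (all of [4,5])
  i=5: ✓ (all of [5,6])
  i=6: ✓ (all of [6,7])
  i=7: ✓ (all of [7,8])
  i=8: ✓ (all of [8,9])

4, 5, 6, 7, 8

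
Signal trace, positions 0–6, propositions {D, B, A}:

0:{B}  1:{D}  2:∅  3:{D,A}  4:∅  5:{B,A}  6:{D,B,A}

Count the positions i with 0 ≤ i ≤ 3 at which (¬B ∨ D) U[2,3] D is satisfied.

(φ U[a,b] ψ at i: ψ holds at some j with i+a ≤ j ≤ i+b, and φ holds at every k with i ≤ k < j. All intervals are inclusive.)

1

Evaluate at each i in [0,3]:
  i=0: ✗ (lhs fails at k=0 before rhs at j=3)
  i=1: ✓ (rhs at j=3; lhs holds on [1,2])
  i=2: ✗ (no rhs in [4,5])
  i=3: ✗ (lhs fails at k=5 before rhs at j=6)
Positions where it holds: {1} → 1.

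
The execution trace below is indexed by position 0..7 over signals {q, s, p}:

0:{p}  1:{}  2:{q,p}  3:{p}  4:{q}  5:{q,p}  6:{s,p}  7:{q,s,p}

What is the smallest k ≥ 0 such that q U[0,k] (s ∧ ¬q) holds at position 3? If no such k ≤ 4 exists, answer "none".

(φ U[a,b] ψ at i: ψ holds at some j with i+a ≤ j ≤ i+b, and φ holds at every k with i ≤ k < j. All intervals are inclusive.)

Need earliest j ≥ 3 with (s ∧ ¬q), and q at every k in [3,j-1].
  j=3: rhs fails.
  j=4: rhs fails.
  j=5: rhs fails.
  j=6: rhs holds but lhs fails at k=3.
  j=7: rhs fails.
No witness within the range → none.

none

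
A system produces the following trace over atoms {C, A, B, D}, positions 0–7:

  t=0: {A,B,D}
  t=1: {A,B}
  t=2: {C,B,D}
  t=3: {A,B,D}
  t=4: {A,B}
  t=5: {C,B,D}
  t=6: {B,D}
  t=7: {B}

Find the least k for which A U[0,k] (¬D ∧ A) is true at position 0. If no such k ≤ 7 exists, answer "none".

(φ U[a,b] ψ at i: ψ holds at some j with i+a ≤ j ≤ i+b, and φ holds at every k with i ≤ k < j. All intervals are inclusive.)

1

Need earliest j ≥ 0 with (¬D ∧ A), and A at every k in [0,j-1].
  j=0: rhs fails.
  j=1: rhs holds; lhs holds on [0,0]. k = 1.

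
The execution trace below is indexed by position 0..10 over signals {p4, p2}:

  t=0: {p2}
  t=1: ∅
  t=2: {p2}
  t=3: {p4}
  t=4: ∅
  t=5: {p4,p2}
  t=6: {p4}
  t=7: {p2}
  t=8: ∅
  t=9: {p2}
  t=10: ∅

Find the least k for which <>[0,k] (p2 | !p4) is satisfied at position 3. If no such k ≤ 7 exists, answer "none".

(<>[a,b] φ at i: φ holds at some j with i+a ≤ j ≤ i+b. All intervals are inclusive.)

Scan j = 3,4,… for (p2 | !p4):
  j=3: fails
  j=4: holds
First hit at j=4, so smallest k = 4-3 = 1.

1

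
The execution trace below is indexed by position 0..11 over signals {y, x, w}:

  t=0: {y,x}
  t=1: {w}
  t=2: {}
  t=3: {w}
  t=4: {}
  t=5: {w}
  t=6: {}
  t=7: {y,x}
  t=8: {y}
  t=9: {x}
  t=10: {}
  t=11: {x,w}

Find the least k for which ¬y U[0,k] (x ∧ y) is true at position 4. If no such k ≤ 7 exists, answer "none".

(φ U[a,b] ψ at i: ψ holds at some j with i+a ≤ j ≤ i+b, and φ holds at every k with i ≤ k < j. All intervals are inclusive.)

Need earliest j ≥ 4 with (x ∧ y), and ¬y at every k in [4,j-1].
  j=4: rhs fails.
  j=5: rhs fails.
  j=6: rhs fails.
  j=7: rhs holds; lhs holds on [4,6]. k = 3.

3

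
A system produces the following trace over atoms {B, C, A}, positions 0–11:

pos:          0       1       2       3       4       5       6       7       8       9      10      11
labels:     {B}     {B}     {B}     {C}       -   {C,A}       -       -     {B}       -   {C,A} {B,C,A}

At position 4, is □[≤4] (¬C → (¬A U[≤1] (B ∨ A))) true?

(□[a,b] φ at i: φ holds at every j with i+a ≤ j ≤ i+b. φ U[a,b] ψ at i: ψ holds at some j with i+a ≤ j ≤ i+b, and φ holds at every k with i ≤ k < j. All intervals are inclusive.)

Check (¬C → (¬A U[≤1] (B ∨ A))) at every j in [4,8]:
  j=4: antecedent true; consequent holds → ✓
  j=5: antecedent false → ✓
  j=6: antecedent true; consequent fails → ✗
  j=7: antecedent true; consequent holds → ✓
  j=8: antecedent true; consequent holds → ✓
Fails at j=6 → formula fails.

False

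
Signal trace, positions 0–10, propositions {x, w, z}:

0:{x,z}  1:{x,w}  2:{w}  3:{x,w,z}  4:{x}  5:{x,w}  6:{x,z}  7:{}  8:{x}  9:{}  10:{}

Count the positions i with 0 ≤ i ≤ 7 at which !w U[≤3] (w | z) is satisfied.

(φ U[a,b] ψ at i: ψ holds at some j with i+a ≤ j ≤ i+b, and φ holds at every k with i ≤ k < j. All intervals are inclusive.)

7

Evaluate at each i in [0,7]:
  i=0: ✓ (rhs at j=0)
  i=1: ✓ (rhs at j=1)
  i=2: ✓ (rhs at j=2)
  i=3: ✓ (rhs at j=3)
  i=4: ✓ (rhs at j=5; lhs holds on [4,4])
  i=5: ✓ (rhs at j=5)
  i=6: ✓ (rhs at j=6)
  i=7: ✗ (no rhs in [7,10])
Positions where it holds: {0, 1, 2, 3, 4, 5, 6} → 7.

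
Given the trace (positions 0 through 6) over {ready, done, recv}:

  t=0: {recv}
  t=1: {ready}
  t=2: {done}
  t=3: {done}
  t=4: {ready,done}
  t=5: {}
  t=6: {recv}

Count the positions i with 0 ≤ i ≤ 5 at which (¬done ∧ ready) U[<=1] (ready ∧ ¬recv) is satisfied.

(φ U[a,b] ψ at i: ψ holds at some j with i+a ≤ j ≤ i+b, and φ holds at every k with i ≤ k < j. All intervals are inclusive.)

Evaluate at each i in [0,5]:
  i=0: ✗ (lhs fails at k=0 before rhs at j=1)
  i=1: ✓ (rhs at j=1)
  i=2: ✗ (no rhs in [2,3])
  i=3: ✗ (lhs fails at k=3 before rhs at j=4)
  i=4: ✓ (rhs at j=4)
  i=5: ✗ (no rhs in [5,6])
Positions where it holds: {1, 4} → 2.

2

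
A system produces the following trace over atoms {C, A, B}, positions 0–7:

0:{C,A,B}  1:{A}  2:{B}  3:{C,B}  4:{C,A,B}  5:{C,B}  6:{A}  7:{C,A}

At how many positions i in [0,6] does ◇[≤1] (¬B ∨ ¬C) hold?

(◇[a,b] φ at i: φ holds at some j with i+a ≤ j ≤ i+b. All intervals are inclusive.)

Evaluate at each i in [0,6]:
  i=0: ✓ (witness j=1)
  i=1: ✓ (witness j=1)
  i=2: ✓ (witness j=2)
  i=3: ✗ (none in [3,4])
  i=4: ✗ (none in [4,5])
  i=5: ✓ (witness j=6)
  i=6: ✓ (witness j=6)
Positions where it holds: {0, 1, 2, 5, 6} → 5.

5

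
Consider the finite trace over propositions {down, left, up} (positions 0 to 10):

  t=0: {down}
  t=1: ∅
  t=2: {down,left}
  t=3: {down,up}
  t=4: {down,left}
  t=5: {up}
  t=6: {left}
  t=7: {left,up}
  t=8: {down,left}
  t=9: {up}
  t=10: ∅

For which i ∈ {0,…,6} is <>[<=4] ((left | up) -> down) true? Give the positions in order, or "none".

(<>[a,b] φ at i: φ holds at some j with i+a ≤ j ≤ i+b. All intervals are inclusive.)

Evaluate at each i in [0,6]:
  i=0: ✓ (witness j=0)
  i=1: ✓ (witness j=1)
  i=2: ✓ (witness j=2)
  i=3: ✓ (witness j=3)
  i=4: ✓ (witness j=4)
  i=5: ✓ (witness j=8)
  i=6: ✓ (witness j=8)

0, 1, 2, 3, 4, 5, 6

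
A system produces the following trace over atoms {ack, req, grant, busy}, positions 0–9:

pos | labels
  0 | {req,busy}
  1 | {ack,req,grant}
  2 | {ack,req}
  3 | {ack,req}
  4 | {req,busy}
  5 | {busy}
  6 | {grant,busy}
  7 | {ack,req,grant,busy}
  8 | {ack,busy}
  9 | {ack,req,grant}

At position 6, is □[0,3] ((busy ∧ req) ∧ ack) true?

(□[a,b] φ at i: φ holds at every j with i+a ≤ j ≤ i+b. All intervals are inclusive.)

Check ((busy ∧ req) ∧ ack) at every j in [6,9]:
  j=6: false
  j=7: true
  j=8: false
  j=9: false
Fails at j=6 → formula fails.

False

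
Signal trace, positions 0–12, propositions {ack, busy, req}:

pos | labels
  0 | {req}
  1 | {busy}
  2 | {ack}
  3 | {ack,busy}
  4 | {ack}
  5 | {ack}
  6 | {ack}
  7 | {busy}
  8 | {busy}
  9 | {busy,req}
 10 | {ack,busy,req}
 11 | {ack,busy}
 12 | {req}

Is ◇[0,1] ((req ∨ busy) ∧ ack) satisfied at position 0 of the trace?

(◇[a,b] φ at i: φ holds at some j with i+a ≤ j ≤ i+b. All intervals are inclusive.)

False

Check ((req ∨ busy) ∧ ack) at each j in [0,1]:
  j=0: false
  j=1: false
No position in the window satisfies it → formula fails.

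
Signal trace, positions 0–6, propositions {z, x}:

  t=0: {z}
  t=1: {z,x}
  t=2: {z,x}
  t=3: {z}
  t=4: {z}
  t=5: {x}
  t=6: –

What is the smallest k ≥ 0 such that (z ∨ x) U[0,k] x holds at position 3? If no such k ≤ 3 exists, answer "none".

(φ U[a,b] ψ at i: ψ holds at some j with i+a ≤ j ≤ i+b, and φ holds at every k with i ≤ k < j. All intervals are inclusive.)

2

Need earliest j ≥ 3 with x, and (z ∨ x) at every k in [3,j-1].
  j=3: rhs fails.
  j=4: rhs fails.
  j=5: rhs holds; lhs holds on [3,4]. k = 2.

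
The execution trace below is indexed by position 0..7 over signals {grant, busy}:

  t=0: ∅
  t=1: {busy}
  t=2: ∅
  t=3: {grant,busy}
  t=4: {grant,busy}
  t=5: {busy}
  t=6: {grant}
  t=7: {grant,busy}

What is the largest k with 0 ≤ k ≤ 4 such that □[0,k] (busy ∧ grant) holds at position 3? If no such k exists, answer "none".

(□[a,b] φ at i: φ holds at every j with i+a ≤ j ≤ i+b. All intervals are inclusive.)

(busy ∧ grant) must hold from j=3 onward; find where it first fails.
  j=3: holds
  j=4: holds
  j=5: fails
Holds on [3,4], so largest k = 1.

1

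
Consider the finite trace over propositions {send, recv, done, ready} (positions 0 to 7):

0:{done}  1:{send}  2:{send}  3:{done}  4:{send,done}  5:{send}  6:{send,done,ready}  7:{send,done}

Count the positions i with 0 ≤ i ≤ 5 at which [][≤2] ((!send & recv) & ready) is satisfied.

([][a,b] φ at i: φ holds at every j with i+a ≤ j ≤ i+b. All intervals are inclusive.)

0

Evaluate at each i in [0,5]:
  i=0: ✗ (fails at j=0)
  i=1: ✗ (fails at j=1)
  i=2: ✗ (fails at j=2)
  i=3: ✗ (fails at j=3)
  i=4: ✗ (fails at j=4)
  i=5: ✗ (fails at j=5)
Positions where it holds: {} → 0.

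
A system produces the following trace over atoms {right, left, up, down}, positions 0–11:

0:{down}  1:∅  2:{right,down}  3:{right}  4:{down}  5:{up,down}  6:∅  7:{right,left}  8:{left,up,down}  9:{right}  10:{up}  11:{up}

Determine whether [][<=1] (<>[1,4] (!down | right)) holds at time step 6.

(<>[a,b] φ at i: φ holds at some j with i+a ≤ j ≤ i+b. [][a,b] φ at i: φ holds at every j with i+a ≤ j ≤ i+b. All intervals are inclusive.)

Check <>[1,4] (!down | right) at every j in [6,7]:
  j=6: holds (witness at 7)
  j=7: holds (witness at 9)
All positions satisfy it → formula holds.

Holds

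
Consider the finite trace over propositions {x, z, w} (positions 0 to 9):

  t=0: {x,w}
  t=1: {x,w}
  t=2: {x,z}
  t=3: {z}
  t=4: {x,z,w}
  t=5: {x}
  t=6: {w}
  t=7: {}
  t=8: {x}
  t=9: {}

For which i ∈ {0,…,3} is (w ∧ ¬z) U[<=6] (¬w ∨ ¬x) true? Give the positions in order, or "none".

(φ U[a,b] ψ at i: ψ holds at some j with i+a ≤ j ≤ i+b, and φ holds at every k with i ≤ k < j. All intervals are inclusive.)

0, 1, 2, 3

Evaluate at each i in [0,3]:
  i=0: ✓ (rhs at j=2; lhs holds on [0,1])
  i=1: ✓ (rhs at j=2; lhs holds on [1,1])
  i=2: ✓ (rhs at j=2)
  i=3: ✓ (rhs at j=3)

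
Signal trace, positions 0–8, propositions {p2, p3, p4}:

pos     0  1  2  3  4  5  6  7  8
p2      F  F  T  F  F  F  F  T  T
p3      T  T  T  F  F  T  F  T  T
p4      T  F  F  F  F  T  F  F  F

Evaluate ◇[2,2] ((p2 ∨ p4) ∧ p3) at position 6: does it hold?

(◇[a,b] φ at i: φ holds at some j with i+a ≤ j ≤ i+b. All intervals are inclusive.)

Yes

Check ((p2 ∨ p4) ∧ p3) at each j in [8,8]:
  j=8: true
Found at j=8 → formula holds.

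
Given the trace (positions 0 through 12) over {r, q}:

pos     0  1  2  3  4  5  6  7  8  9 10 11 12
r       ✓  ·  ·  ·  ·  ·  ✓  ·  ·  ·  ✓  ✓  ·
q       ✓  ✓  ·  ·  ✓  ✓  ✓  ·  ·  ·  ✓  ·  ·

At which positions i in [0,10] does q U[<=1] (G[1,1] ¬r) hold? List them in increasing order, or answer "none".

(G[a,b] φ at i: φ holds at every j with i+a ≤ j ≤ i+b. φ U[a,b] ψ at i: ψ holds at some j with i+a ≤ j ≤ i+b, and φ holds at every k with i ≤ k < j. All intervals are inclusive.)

0, 1, 2, 3, 4, 5, 6, 7, 8, 10

Evaluate at each i in [0,10]:
  i=0: ✓ (rhs at j=0)
  i=1: ✓ (rhs at j=1)
  i=2: ✓ (rhs at j=2)
  i=3: ✓ (rhs at j=3)
  i=4: ✓ (rhs at j=4)
  i=5: ✓ (rhs at j=6; lhs holds on [5,5])
  i=6: ✓ (rhs at j=6)
  i=7: ✓ (rhs at j=7)
  i=8: ✓ (rhs at j=8)
  i=9: ✗ (no rhs in [9,10])
  i=10: ✓ (rhs at j=11; lhs holds on [10,10])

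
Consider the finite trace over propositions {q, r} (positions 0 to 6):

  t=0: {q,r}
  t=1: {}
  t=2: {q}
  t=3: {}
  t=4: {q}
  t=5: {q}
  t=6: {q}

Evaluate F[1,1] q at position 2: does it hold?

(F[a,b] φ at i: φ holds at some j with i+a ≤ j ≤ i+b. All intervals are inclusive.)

Does not hold

Check q at each j in [3,3]:
  j=3: false
No position in the window satisfies it → formula fails.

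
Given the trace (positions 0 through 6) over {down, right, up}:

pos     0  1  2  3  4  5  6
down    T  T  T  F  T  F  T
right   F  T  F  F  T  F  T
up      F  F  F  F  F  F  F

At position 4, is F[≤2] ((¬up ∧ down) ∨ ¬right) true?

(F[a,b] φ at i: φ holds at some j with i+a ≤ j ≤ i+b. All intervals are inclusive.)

Check ((¬up ∧ down) ∨ ¬right) at each j in [4,6]:
  j=4: true
  j=5: true
  j=6: true
Found at j=4 → formula holds.

Holds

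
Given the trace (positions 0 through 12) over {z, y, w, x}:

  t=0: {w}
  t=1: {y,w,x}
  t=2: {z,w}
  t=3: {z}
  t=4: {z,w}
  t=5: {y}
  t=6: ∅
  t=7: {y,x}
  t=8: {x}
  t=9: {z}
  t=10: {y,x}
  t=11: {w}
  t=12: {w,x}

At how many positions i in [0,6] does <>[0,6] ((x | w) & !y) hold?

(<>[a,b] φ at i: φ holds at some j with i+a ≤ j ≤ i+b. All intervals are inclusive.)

Evaluate at each i in [0,6]:
  i=0: ✓ (witness j=0)
  i=1: ✓ (witness j=2)
  i=2: ✓ (witness j=2)
  i=3: ✓ (witness j=4)
  i=4: ✓ (witness j=4)
  i=5: ✓ (witness j=8)
  i=6: ✓ (witness j=8)
Positions where it holds: {0, 1, 2, 3, 4, 5, 6} → 7.

7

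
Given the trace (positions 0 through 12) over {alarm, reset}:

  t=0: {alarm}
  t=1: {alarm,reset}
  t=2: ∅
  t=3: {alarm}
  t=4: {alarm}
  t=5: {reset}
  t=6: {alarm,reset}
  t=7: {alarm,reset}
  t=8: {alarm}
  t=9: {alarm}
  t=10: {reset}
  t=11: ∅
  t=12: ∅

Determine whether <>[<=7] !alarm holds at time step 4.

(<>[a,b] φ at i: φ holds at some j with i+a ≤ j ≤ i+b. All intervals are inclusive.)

Yes

Check !alarm at each j in [4,11]:
  j=4: false
  j=5: true
  j=6: false
  j=7: false
  j=8: false
  j=9: false
  j=10: true
  j=11: true
Found at j=5 → formula holds.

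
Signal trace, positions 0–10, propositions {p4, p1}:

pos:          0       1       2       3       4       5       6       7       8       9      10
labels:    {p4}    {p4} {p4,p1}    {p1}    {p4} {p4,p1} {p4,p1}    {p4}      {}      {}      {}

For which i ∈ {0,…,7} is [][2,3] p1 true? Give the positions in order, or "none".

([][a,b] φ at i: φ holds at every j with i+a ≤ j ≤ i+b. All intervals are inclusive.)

0, 3

Evaluate at each i in [0,7]:
  i=0: ✓ (all of [2,3])
  i=1: ✗ (fails at j=4)
  i=2: ✗ (fails at j=4)
  i=3: ✓ (all of [5,6])
  i=4: ✗ (fails at j=7)
  i=5: ✗ (fails at j=7)
  i=6: ✗ (fails at j=8)
  i=7: ✗ (fails at j=9)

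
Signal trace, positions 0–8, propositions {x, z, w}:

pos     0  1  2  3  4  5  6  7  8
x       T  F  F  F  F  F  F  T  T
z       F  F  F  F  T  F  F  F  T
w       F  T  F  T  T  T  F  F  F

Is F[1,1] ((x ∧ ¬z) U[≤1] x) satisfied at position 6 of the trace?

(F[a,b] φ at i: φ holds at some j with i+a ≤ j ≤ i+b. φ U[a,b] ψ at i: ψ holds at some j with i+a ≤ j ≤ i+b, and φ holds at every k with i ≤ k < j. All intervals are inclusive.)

Holds

Check ((x ∧ ¬z) U[≤1] x) at each j in [7,7]:
  j=7: holds
Found at j=7 → formula holds.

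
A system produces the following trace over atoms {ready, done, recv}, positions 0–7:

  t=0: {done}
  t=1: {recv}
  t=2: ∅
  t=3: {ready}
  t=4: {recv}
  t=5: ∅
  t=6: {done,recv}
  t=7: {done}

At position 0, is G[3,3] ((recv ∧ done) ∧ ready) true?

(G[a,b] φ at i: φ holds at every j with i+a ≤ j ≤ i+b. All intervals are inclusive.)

False

Check ((recv ∧ done) ∧ ready) at every j in [3,3]:
  j=3: false
Fails at j=3 → formula fails.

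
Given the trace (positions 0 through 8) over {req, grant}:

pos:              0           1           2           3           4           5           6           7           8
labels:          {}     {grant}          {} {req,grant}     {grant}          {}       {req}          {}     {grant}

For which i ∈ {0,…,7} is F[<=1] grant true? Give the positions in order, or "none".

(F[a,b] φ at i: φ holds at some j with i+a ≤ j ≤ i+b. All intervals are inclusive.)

Evaluate at each i in [0,7]:
  i=0: ✓ (witness j=1)
  i=1: ✓ (witness j=1)
  i=2: ✓ (witness j=3)
  i=3: ✓ (witness j=3)
  i=4: ✓ (witness j=4)
  i=5: ✗ (none in [5,6])
  i=6: ✗ (none in [6,7])
  i=7: ✓ (witness j=8)

0, 1, 2, 3, 4, 7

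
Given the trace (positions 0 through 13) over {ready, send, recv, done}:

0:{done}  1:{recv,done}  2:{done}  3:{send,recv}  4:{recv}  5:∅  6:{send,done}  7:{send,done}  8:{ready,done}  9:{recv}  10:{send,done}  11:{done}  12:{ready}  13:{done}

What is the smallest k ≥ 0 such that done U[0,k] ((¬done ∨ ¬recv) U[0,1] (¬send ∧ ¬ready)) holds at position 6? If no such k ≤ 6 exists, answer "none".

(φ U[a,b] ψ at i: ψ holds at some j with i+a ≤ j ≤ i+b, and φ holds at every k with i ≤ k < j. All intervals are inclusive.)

Need earliest j ≥ 6 with ((¬done ∨ ¬recv) U[0,1] (¬send ∧ ¬ready)), and done at every k in [6,j-1].
  j=6: rhs fails.
  j=7: rhs fails.
  j=8: rhs holds; lhs holds on [6,7]. k = 2.

2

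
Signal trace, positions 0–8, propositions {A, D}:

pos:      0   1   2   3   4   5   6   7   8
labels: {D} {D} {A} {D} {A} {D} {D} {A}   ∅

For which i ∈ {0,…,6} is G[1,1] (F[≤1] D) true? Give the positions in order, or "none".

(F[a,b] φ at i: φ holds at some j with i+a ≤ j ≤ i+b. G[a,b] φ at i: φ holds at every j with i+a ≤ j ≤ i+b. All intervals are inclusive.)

Evaluate at each i in [0,6]:
  i=0: ✓ (all of [1,1])
  i=1: ✓ (all of [2,2])
  i=2: ✓ (all of [3,3])
  i=3: ✓ (all of [4,4])
  i=4: ✓ (all of [5,5])
  i=5: ✓ (all of [6,6])
  i=6: ✗ (fails at j=7)

0, 1, 2, 3, 4, 5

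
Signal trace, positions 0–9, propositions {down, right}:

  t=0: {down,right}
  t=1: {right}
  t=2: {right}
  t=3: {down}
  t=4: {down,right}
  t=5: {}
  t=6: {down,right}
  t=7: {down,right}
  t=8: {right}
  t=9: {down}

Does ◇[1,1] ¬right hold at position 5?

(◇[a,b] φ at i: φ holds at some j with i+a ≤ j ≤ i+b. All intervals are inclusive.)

False

Check ¬right at each j in [6,6]:
  j=6: false
No position in the window satisfies it → formula fails.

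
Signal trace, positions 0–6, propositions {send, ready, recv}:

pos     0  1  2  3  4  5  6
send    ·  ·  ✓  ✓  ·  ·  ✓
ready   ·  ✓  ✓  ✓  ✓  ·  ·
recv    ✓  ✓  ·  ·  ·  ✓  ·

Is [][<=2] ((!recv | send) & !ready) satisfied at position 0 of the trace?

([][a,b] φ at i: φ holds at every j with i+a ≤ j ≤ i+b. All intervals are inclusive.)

Check ((!recv | send) & !ready) at every j in [0,2]:
  j=0: false
  j=1: false
  j=2: false
Fails at j=0 → formula fails.

False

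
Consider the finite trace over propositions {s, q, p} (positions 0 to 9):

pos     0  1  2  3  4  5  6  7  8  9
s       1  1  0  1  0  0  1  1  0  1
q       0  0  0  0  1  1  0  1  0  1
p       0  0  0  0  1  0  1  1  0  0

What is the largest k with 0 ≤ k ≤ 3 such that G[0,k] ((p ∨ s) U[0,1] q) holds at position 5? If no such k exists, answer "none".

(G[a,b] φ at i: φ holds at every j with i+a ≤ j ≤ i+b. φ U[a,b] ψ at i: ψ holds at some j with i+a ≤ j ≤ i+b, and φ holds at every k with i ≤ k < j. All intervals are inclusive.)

2

((p ∨ s) U[0,1] q) must hold from j=5 onward; find where it first fails.
  j=5: holds
  j=6: holds
  j=7: holds
  j=8: fails
Holds on [5,7], so largest k = 2.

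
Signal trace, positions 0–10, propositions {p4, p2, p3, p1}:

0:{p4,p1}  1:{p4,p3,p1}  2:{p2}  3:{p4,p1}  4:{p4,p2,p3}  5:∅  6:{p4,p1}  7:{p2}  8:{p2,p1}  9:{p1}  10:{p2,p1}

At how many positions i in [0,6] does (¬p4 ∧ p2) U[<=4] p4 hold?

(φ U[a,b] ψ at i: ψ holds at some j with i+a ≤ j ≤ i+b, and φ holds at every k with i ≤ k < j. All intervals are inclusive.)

6

Evaluate at each i in [0,6]:
  i=0: ✓ (rhs at j=0)
  i=1: ✓ (rhs at j=1)
  i=2: ✓ (rhs at j=3; lhs holds on [2,2])
  i=3: ✓ (rhs at j=3)
  i=4: ✓ (rhs at j=4)
  i=5: ✗ (lhs fails at k=5 before rhs at j=6)
  i=6: ✓ (rhs at j=6)
Positions where it holds: {0, 1, 2, 3, 4, 6} → 6.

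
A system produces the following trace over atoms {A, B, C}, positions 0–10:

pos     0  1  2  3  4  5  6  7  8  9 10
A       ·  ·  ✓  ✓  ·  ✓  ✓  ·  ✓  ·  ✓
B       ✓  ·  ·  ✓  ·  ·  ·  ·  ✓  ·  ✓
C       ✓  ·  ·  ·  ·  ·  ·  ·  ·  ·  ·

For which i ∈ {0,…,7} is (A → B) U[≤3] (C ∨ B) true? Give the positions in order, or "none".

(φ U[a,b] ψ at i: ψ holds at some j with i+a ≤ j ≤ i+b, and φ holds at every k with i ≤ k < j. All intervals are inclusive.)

Evaluate at each i in [0,7]:
  i=0: ✓ (rhs at j=0)
  i=1: ✗ (lhs fails at k=2 before rhs at j=3)
  i=2: ✗ (lhs fails at k=2 before rhs at j=3)
  i=3: ✓ (rhs at j=3)
  i=4: ✗ (no rhs in [4,7])
  i=5: ✗ (lhs fails at k=5 before rhs at j=8)
  i=6: ✗ (lhs fails at k=6 before rhs at j=8)
  i=7: ✓ (rhs at j=8; lhs holds on [7,7])

0, 3, 7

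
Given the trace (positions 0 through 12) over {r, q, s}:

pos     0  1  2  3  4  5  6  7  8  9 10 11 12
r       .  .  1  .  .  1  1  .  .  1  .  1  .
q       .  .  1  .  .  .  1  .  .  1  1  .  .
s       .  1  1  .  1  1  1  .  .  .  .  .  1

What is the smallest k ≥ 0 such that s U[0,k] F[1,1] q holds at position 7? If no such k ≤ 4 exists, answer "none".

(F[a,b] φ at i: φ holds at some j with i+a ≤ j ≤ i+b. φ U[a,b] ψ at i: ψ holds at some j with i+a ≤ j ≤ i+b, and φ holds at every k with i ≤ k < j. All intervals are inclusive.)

Need earliest j ≥ 7 with F[1,1] q, and s at every k in [7,j-1].
  j=7: rhs fails.
  j=8: rhs holds but lhs fails at k=7.
  j=9: rhs holds but lhs fails at k=7.
  j=10: rhs fails.
  j=11: rhs fails.
No witness within the range → none.

none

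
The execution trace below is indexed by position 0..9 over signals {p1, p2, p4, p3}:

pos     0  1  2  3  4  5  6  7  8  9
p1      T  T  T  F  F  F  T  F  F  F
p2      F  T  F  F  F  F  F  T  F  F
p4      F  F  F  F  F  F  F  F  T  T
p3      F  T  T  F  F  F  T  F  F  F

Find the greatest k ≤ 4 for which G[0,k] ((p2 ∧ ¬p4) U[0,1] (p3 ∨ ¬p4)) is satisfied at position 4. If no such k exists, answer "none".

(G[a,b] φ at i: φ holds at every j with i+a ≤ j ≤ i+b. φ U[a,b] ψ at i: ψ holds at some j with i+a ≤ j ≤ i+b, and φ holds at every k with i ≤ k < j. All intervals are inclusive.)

((p2 ∧ ¬p4) U[0,1] (p3 ∨ ¬p4)) must hold from j=4 onward; find where it first fails.
  j=4: holds
  j=5: holds
  j=6: holds
  j=7: holds
  j=8: fails
Holds on [4,7], so largest k = 3.

3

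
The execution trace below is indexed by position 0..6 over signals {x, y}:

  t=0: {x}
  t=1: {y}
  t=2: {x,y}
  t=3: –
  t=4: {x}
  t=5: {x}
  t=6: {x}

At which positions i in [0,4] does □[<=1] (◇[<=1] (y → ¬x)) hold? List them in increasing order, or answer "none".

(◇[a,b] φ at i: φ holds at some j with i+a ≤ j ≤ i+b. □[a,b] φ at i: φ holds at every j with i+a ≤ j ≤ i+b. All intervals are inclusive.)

0, 1, 2, 3, 4

Evaluate at each i in [0,4]:
  i=0: ✓ (all of [0,1])
  i=1: ✓ (all of [1,2])
  i=2: ✓ (all of [2,3])
  i=3: ✓ (all of [3,4])
  i=4: ✓ (all of [4,5])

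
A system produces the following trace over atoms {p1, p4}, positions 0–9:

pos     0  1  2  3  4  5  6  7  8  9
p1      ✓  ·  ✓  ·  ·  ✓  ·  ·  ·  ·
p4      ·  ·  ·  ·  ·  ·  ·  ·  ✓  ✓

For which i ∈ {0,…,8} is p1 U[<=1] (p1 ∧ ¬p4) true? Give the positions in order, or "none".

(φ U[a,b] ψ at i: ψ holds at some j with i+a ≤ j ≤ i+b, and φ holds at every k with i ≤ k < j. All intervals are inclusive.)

Evaluate at each i in [0,8]:
  i=0: ✓ (rhs at j=0)
  i=1: ✗ (lhs fails at k=1 before rhs at j=2)
  i=2: ✓ (rhs at j=2)
  i=3: ✗ (no rhs in [3,4])
  i=4: ✗ (lhs fails at k=4 before rhs at j=5)
  i=5: ✓ (rhs at j=5)
  i=6: ✗ (no rhs in [6,7])
  i=7: ✗ (no rhs in [7,8])
  i=8: ✗ (no rhs in [8,9])

0, 2, 5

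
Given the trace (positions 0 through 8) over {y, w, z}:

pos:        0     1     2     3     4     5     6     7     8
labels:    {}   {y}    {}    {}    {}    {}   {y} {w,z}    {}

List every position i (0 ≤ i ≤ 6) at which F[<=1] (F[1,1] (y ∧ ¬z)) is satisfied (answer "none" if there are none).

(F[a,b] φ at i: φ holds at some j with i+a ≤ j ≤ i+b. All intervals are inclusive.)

Evaluate at each i in [0,6]:
  i=0: ✓ (witness j=0)
  i=1: ✗ (none in [1,2])
  i=2: ✗ (none in [2,3])
  i=3: ✗ (none in [3,4])
  i=4: ✓ (witness j=5)
  i=5: ✓ (witness j=5)
  i=6: ✗ (none in [6,7])

0, 4, 5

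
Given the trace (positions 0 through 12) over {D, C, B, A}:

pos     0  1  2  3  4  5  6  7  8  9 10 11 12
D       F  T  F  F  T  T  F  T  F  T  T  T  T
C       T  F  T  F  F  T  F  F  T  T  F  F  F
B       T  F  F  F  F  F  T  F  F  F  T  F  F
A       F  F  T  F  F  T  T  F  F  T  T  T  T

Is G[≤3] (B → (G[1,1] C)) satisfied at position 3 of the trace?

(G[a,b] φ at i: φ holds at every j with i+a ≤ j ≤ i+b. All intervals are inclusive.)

Does not hold

Check (B → (G[1,1] C)) at every j in [3,6]:
  j=3: antecedent false → ✓
  j=4: antecedent false → ✓
  j=5: antecedent false → ✓
  j=6: antecedent true; consequent fails at 7 → ✗
Fails at j=6 → formula fails.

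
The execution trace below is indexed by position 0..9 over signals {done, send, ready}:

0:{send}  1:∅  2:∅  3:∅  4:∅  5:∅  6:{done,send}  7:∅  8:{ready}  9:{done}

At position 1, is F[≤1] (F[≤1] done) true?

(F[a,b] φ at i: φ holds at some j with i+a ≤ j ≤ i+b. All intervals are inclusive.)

Does not hold

Check F[≤1] done at each j in [1,2]:
  j=1: fails (none in [1,2])
  j=2: fails (none in [2,3])
No position in the window satisfies it → formula fails.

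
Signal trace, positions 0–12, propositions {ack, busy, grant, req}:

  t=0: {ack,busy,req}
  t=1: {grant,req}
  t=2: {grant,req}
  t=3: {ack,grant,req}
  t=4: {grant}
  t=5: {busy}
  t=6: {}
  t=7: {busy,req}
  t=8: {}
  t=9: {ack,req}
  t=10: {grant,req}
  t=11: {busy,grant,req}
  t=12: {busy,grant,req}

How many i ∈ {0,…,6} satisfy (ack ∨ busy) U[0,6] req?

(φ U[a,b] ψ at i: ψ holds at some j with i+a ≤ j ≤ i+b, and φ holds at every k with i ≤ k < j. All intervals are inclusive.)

4

Evaluate at each i in [0,6]:
  i=0: ✓ (rhs at j=0)
  i=1: ✓ (rhs at j=1)
  i=2: ✓ (rhs at j=2)
  i=3: ✓ (rhs at j=3)
  i=4: ✗ (lhs fails at k=4 before rhs at j=7)
  i=5: ✗ (lhs fails at k=6 before rhs at j=7)
  i=6: ✗ (lhs fails at k=6 before rhs at j=7)
Positions where it holds: {0, 1, 2, 3} → 4.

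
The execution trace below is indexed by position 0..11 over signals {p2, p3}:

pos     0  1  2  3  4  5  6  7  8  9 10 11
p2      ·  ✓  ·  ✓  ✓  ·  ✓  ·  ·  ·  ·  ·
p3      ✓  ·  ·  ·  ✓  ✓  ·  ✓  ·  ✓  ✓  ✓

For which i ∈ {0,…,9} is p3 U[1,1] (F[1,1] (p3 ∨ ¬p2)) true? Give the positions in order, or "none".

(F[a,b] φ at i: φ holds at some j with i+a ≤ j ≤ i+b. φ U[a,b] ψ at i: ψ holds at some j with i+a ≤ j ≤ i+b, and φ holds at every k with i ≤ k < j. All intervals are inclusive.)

Evaluate at each i in [0,9]:
  i=0: ✓ (rhs at j=1; lhs holds on [0,0])
  i=1: ✗ (no rhs in [2,2])
  i=2: ✗ (lhs fails at k=2 before rhs at j=3)
  i=3: ✗ (lhs fails at k=3 before rhs at j=4)
  i=4: ✗ (no rhs in [5,5])
  i=5: ✓ (rhs at j=6; lhs holds on [5,5])
  i=6: ✗ (lhs fails at k=6 before rhs at j=7)
  i=7: ✓ (rhs at j=8; lhs holds on [7,7])
  i=8: ✗ (lhs fails at k=8 before rhs at j=9)
  i=9: ✓ (rhs at j=10; lhs holds on [9,9])

0, 5, 7, 9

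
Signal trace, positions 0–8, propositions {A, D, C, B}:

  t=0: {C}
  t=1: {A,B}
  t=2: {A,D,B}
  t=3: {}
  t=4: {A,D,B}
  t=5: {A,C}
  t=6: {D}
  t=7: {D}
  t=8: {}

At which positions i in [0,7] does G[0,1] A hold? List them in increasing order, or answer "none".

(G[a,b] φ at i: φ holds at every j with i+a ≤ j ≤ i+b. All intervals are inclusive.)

1, 4

Evaluate at each i in [0,7]:
  i=0: ✗ (fails at j=0)
  i=1: ✓ (all of [1,2])
  i=2: ✗ (fails at j=3)
  i=3: ✗ (fails at j=3)
  i=4: ✓ (all of [4,5])
  i=5: ✗ (fails at j=6)
  i=6: ✗ (fails at j=6)
  i=7: ✗ (fails at j=7)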